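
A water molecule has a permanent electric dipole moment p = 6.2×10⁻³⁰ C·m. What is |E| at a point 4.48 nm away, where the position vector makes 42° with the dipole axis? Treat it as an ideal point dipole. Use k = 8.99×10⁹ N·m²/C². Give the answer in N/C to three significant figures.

E ≈ 1.01×10⁶ N/C

At angle θ the dipole field magnitude is E = (kp/r³)·√(1 + 3cos²θ).
kp/r³ = (8.99×10⁹)(6.20×10⁻³⁰) / (4.48×10⁻⁹)³ = 6.199×10⁵ N/C.
√(1 + 3cos²42°) = √(1 + 3·0.5523) = √2.6568 ≈ 1.6300.
E ≈ 6.199×10⁵ × 1.630 = 1.010×10⁶ N/C.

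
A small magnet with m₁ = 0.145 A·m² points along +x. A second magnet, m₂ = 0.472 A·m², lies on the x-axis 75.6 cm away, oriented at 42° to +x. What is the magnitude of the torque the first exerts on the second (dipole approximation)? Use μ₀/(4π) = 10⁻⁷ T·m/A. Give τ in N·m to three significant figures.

τ ≈ 2.12×10⁻⁸ N·m

Dipole B is on the axis of dipole A, so B₁ there is axial: B₁ = (μ₀/4π)·2m₁/r³ along +x.
B₁ = 2(10⁻⁷)(0.145)/(0.756)³ = 6.712×10⁻⁸ T.
τ = m₂ B₁ sinθ.
τ = (0.472)(6.712×10⁻⁸)·sin42° = 2.120×10⁻⁸ N·m.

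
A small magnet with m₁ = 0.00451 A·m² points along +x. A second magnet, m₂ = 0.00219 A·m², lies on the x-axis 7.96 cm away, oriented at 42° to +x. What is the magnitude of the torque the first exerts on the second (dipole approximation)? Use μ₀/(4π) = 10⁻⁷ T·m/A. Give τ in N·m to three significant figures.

τ ≈ 2.62×10⁻⁹ N·m

Dipole B is on the axis of dipole A, so B₁ there is axial: B₁ = (μ₀/4π)·2m₁/r³ along +x.
B₁ = 2(10⁻⁷)(0.00451)/(0.0796)³ = 1.788×10⁻⁶ T.
τ = m₂ B₁ sinθ.
τ = (0.00219)(1.788×10⁻⁶)·sin42° = 2.621×10⁻⁹ N·m.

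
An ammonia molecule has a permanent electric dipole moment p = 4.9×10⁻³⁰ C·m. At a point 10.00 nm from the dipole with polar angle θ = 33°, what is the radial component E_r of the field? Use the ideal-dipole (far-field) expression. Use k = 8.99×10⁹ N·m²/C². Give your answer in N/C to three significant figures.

E_r ≈ 7.39×10⁴ N/C

For a dipole, E_r = (2kp cosθ)/r³.
kp/r³ = (8.99×10⁹)(4.90×10⁻³⁰)/(1.00×10⁻⁸)³ = 4.405×10⁴ N/C.
E_r = 2·4.405×10⁴·cos33° = 7.389×10⁴ N/C.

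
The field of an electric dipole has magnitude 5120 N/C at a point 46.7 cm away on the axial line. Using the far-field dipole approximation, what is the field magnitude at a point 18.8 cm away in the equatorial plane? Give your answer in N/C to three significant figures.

Dipole fields scale as 1/r³ in the far field.
The axial field is twice the equatorial field at the same r, so the geometry factor is 1/2.
E₂ = E₁ · (1/2) · (r₁/r₂)³ = 5120 · 0.5 · (46.7/18.8)³.
(r₁/r₂)³ = (2.484)³ = 15.33.
E₂ ≈ 3.924×10⁴ N/C.

E ≈ 3.92×10⁴ N/C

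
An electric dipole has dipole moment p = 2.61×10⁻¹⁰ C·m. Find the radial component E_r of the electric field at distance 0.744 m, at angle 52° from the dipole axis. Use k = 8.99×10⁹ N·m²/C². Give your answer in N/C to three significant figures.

E_r ≈ 7.02 N/C

For a dipole, E_r = (2kp cosθ)/r³.
kp/r³ = (8.99×10⁹)(2.61×10⁻¹⁰)/(0.744)³ = 5.697 N/C.
E_r = 2·5.697·cos52° = 7.015 N/C.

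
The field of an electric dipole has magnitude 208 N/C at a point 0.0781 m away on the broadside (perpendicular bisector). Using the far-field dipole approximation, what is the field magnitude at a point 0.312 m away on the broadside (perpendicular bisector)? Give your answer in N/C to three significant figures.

E ≈ 3.26 N/C

Dipole fields scale as 1/r³ in the far field; the geometry is the same at both points.
E₂ = E₁ · (r₁/r₂)³ = 208 · (0.0781/0.312)³.
(r₁/r₂)³ = (0.2503)³ = 0.01569.
E₂ ≈ 3.263 N/C.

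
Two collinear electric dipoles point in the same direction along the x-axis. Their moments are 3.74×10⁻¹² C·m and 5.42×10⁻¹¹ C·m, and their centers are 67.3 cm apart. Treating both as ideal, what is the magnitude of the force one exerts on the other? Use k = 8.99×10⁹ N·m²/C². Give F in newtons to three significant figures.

F ≈ 5.33×10⁻¹¹ N

On-axis field of dipole 1 at distance r: E = 2kp₁/r³. Force on dipole 2 is F = p₂·dE/dr (gradient along axis).
dE/dr = −6kp₁/r⁴, so |F| = 6kp₁p₂/r⁴ (attractive for aligned moments).
F = 6(8.99×10⁹)(3.74×10⁻¹²)(5.42×10⁻¹¹)/(0.673)⁴ = 5.330×10⁻¹¹ N.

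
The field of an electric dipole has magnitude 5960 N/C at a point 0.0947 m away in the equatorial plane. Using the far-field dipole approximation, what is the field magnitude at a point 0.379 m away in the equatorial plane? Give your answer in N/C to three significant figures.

E ≈ 93.0 N/C

Dipole fields scale as 1/r³ in the far field; the geometry is the same at both points.
E₂ = E₁ · (r₁/r₂)³ = 5960 · (0.0947/0.379)³.
(r₁/r₂)³ = (0.2499)³ = 0.0156.
E₂ ≈ 92.98 N/C.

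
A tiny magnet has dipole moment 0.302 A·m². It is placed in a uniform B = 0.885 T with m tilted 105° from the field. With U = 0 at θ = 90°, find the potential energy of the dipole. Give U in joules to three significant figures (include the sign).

U ≈ 0.0692 J

U = −m·B = −mB cosθ.
U = −(0.302)(0.885)·cos105° = 0.06917 J.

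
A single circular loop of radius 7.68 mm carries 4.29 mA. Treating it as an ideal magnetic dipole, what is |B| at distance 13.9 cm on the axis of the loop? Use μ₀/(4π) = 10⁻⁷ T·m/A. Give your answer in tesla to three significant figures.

B ≈ 5.92×10⁻¹¹ T

Magnetic moment m = IA = Iπa² = (0.00429)·π·(0.00768)² = 7.949×10⁻⁷ A·m².
On axis B = (μ₀/4π)·2m/r³.
B = 2·(10⁻⁷)·(7.949×10⁻⁷) / (0.139)³ = 5.920×10⁻¹¹ T.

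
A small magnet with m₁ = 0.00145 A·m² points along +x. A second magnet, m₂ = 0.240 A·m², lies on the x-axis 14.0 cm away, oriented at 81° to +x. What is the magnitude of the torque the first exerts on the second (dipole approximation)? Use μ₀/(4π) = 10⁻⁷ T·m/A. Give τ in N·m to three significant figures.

τ ≈ 2.51×10⁻⁸ N·m

Dipole B is on the axis of dipole A, so B₁ there is axial: B₁ = (μ₀/4π)·2m₁/r³ along +x.
B₁ = 2(10⁻⁷)(0.00145)/(0.140)³ = 1.057×10⁻⁷ T.
τ = m₂ B₁ sinθ.
τ = (0.240)(1.057×10⁻⁷)·sin81° = 2.505×10⁻⁸ N·m.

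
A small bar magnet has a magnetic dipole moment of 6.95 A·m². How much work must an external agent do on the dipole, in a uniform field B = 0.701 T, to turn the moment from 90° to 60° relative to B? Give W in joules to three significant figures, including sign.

W_ext = ΔU = −mB cosθ₂ + mB cosθ₁ = mB(cosθ₁ − cosθ₂).
W = (6.95)(0.701)·(cos90° − cos60°) = (4.872)·(-0.5000) = -2.436 J.

W ≈ -2.44 J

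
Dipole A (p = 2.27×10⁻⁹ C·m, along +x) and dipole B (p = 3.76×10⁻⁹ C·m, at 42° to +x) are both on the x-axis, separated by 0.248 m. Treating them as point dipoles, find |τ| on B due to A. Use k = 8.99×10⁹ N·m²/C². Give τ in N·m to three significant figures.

τ ≈ 6.73×10⁻⁶ N·m

The second dipole sits on the axis of the first, so the field there is axial: E₁ = 2kp₁/r³ along +x.
E₁ = 2(8.99×10⁹)(2.27×10⁻⁹)/(0.248)³ = 2676 N/C.
Torque on the second dipole: τ = p₂ E₁ sinθ.
τ = (3.76×10⁻⁹)(2676)·sin42° = 6.732×10⁻⁶ N·m.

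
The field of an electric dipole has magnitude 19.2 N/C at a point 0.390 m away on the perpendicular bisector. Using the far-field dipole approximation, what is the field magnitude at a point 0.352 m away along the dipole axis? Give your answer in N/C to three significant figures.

E ≈ 52.2 N/C

Dipole fields scale as 1/r³ in the far field.
The axial field is twice the equatorial field at the same r, so the geometry factor is 2/1.
E₂ = E₁ · (2/1) · (r₁/r₂)³ = 19.2 · 2 · (0.390/0.352)³.
(r₁/r₂)³ = (1.108)³ = 1.36.
E₂ ≈ 52.23 N/C.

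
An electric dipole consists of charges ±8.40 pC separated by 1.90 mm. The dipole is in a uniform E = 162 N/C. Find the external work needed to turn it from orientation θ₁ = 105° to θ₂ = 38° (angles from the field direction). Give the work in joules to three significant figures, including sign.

Dipole moment p = qd = (8.40×10⁻¹² C)(0.00190 m) = 1.596×10⁻¹⁴ C·m.
W_ext = ΔU = U(θ₂) − U(θ₁) = −pE cosθ₂ − (−pE cosθ₁) = pE(cosθ₁ − cosθ₂).
W = (1.596×10⁻¹⁴)(162)·(cos105° − cos38°) = (2.586×10⁻¹²)·(-1.0468) = -2.707×10⁻¹² J.

W ≈ -2.71×10⁻¹² J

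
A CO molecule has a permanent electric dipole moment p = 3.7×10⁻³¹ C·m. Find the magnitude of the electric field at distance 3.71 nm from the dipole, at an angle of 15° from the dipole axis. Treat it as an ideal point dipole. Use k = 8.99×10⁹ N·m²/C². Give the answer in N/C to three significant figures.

E ≈ 1.27×10⁵ N/C

At angle θ the dipole field magnitude is E = (kp/r³)·√(1 + 3cos²θ).
kp/r³ = (8.99×10⁹)(3.70×10⁻³¹) / (3.71×10⁻⁹)³ = 6.514×10⁴ N/C.
√(1 + 3cos²15°) = √(1 + 3·0.9330) = √3.7990 ≈ 1.9491.
E ≈ 6.514×10⁴ × 1.949 = 1.270×10⁵ N/C.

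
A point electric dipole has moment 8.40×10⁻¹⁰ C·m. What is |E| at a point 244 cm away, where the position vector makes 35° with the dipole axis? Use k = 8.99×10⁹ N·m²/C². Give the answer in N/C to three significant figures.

E ≈ 0.902 N/C

At angle θ the dipole field magnitude is E = (kp/r³)·√(1 + 3cos²θ).
kp/r³ = (8.99×10⁹)(8.40×10⁻¹⁰) / (2.44)³ = 0.5198 N/C.
√(1 + 3cos²35°) = √(1 + 3·0.6710) = √3.0130 ≈ 1.7358.
E ≈ 0.5198 × 1.736 = 0.9023 N/C.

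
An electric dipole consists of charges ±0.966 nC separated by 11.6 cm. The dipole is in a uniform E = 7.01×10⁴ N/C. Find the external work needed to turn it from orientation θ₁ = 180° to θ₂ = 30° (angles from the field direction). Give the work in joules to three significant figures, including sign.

W ≈ -1.47×10⁻⁵ J

Dipole moment p = qd = (9.66×10⁻¹⁰ C)(0.116 m) = 1.121×10⁻¹⁰ C·m.
W_ext = ΔU = U(θ₂) − U(θ₁) = −pE cosθ₂ − (−pE cosθ₁) = pE(cosθ₁ − cosθ₂).
W = (1.121×10⁻¹⁰)(7.01×10⁴)·(cos180° − cos30°) = (7.858×10⁻⁶)·(-1.8660) = -1.466×10⁻⁵ J.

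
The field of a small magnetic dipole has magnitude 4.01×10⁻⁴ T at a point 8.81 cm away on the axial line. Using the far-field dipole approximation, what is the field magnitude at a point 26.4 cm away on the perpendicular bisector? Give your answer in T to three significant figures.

B ≈ 7.45×10⁻⁶ T

Dipole fields scale as 1/r³ in the far field.
The axial field is twice the equatorial field at the same r, so the geometry factor is 1/2.
B₂ = B₁ · (1/2) · (r₁/r₂)³ = 4.01×10⁻⁴ · 0.5 · (8.81/26.4)³.
(r₁/r₂)³ = (0.3337)³ = 0.03716.
B₂ ≈ 7.451×10⁻⁶ T.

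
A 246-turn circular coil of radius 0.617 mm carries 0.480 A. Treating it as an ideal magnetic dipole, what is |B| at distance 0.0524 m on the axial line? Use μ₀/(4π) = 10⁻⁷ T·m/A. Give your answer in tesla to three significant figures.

B ≈ 1.96×10⁻⁷ T

m = NIA = NIπa² = 246·(0.480)·π·(6.17×10⁻⁴)² = 1.412×10⁻⁴ A·m².
On axis B = (μ₀/4π)·2m/r³.
B = 2·(10⁻⁷)·(1.412×10⁻⁴) / (0.0524)³ = 1.963×10⁻⁷ T.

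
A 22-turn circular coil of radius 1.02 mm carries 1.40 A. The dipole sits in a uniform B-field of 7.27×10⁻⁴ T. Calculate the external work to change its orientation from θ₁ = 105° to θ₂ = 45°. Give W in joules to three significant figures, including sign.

m = NIA = NIπa² = 22·(1.40)·π·(0.00102)² = 1.007×10⁻⁴ A·m².
W_ext = ΔU = −mB cosθ₂ + mB cosθ₁ = mB(cosθ₁ − cosθ₂).
W = (1.007×10⁻⁴)(7.27×10⁻⁴)·(cos105° − cos45°) = (7.321×10⁻⁸)·(-0.9659) = -7.071×10⁻⁸ J.

W ≈ -7.07×10⁻⁸ J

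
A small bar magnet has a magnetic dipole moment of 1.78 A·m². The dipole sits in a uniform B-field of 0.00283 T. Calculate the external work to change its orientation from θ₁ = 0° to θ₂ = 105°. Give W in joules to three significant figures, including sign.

W_ext = ΔU = −mB cosθ₂ + mB cosθ₁ = mB(cosθ₁ − cosθ₂).
W = (1.78)(0.00283)·(cos0° − cos105°) = (0.005037)·(+1.2588) = 0.006341 J.

W ≈ 0.00634 J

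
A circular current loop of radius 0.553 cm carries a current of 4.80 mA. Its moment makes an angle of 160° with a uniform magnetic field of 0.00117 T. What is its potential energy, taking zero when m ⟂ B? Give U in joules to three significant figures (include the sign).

U ≈ 5.07×10⁻¹⁰ J

Magnetic moment m = IA = Iπa² = (0.00480)·π·(0.00553)² = 4.611×10⁻⁷ A·m².
U = −m·B = −mB cosθ.
U = −(4.611×10⁻⁷)(0.00117)·cos160° = 5.070×10⁻¹⁰ J.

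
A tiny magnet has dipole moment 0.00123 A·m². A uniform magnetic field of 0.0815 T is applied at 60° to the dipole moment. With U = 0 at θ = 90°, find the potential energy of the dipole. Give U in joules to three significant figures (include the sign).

U ≈ -5.01×10⁻⁵ J

U = −m·B = −mB cosθ.
U = −(0.00123)(0.0815)·cos60° = -5.012×10⁻⁵ J.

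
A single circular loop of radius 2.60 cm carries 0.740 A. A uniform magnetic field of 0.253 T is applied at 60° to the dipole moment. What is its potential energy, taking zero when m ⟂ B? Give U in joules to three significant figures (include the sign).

U ≈ -1.99×10⁻⁴ J

Magnetic moment m = IA = Iπa² = (0.740)·π·(0.0260)² = 0.001572 A·m².
U = −m·B = −mB cosθ.
U = −(0.001572)(0.253)·cos60° = -1.989×10⁻⁴ J.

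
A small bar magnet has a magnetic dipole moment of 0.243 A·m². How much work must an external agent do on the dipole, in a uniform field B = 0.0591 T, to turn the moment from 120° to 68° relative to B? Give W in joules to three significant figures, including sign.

W_ext = ΔU = −mB cosθ₂ + mB cosθ₁ = mB(cosθ₁ − cosθ₂).
W = (0.243)(0.0591)·(cos120° − cos68°) = (0.01436)·(-0.8746) = -0.01256 J.

W ≈ -0.0126 J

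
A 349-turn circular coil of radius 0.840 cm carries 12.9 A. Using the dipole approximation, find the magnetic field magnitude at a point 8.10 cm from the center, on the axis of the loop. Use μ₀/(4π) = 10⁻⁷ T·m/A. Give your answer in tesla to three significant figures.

m = NIA = NIπa² = 349·(12.9)·π·(0.00840)² = 0.998 A·m².
On axis B = (μ₀/4π)·2m/r³.
B = 2·(10⁻⁷)·(0.998) / (0.0810)³ = 3.756×10⁻⁴ T.

B ≈ 3.76×10⁻⁴ T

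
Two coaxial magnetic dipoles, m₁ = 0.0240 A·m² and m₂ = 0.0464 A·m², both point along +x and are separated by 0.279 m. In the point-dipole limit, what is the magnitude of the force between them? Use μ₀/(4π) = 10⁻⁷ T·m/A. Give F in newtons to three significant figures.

F ≈ 1.10×10⁻⁷ N

On-axis B of dipole 1: B = (μ₀/4π)·2m₁/r³. Force on dipole 2: F = m₂·dB/dr.
dB/dr = −(μ₀/4π)·6m₁/r⁴, so |F| = (μ₀/4π)·6m₁m₂/r⁴.
F = 6(10⁻⁷)(0.0240)(0.0464)/(0.279)⁴ = 1.103×10⁻⁷ N.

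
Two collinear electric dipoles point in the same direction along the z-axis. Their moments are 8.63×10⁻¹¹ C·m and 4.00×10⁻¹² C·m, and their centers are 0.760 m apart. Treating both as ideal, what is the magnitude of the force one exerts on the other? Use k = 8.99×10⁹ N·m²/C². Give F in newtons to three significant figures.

F ≈ 5.58×10⁻¹¹ N

On-axis field of dipole 1 at distance r: E = 2kp₁/r³. Force on dipole 2 is F = p₂·dE/dr (gradient along axis).
dE/dr = −6kp₁/r⁴, so |F| = 6kp₁p₂/r⁴ (attractive for aligned moments).
F = 6(8.99×10⁹)(8.63×10⁻¹¹)(4.00×10⁻¹²)/(0.760)⁴ = 5.581×10⁻¹¹ N.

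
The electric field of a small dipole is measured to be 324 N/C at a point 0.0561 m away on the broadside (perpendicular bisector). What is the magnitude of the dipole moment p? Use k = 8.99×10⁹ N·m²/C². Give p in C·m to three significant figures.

In the equatorial plane E = kp/r³, so p = Er³/(k).
p = (324)·(0.0561)³ / (8.99×10⁹) = 6.363×10⁻¹² C·m.

p ≈ 6.36×10⁻¹² C·m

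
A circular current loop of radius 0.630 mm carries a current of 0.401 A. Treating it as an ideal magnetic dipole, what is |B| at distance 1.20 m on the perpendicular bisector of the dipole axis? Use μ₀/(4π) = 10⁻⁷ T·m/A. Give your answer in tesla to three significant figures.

B ≈ 2.89×10⁻¹⁴ T

Magnetic moment m = IA = Iπa² = (0.401)·π·(6.30×10⁻⁴)² = 5.00×10⁻⁷ A·m².
In the equatorial plane B = (μ₀/4π)·m/r³ (half the axial value).
B = (10⁻⁷)·(5.00×10⁻⁷) / (1.20)³ = 2.894×10⁻¹⁴ T.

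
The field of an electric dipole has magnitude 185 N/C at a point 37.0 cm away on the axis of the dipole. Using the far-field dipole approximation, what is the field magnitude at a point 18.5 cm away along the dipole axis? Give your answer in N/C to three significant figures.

E ≈ 1480 N/C

Dipole fields scale as 1/r³ in the far field; the geometry is the same at both points.
E₂ = E₁ · (r₁/r₂)³ = 185 · (37.0/18.5)³.
(r₁/r₂)³ = (2)³ = 8.
E₂ ≈ 1480 N/C.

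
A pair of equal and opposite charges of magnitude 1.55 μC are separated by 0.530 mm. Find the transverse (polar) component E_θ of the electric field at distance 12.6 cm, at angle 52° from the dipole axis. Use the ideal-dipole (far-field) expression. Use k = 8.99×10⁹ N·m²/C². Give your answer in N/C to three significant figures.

E_θ ≈ 2910 N/C

Dipole moment p = qd = (1.55×10⁻⁶ C)(5.30×10⁻⁴ m) = 8.215×10⁻¹⁰ C·m.
For a dipole, E_θ = (kp sinθ)/r³.
kp/r³ = (8.99×10⁹)(8.215×10⁻¹⁰)/(0.126)³ = 3692 N/C.
E_θ = 3692·sin52° = 2909 N/C.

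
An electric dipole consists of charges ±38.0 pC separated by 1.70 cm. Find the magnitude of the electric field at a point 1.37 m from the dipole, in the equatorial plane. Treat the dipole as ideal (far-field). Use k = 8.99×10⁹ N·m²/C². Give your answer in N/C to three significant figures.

Dipole moment p = qd = (3.80×10⁻¹¹ C)(0.0170 m) = 6.46×10⁻¹³ C·m.
In the equatorial plane E = kp/r³.
E = (8.99×10⁹)(6.46×10⁻¹³) / (1.37)³ = 0.002259 N/C.

E ≈ 0.00226 N/C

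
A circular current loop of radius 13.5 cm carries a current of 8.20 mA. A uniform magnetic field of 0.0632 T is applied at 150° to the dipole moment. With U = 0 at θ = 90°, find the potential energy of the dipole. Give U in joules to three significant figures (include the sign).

Magnetic moment m = IA = Iπa² = (0.00820)·π·(0.135)² = 4.695×10⁻⁴ A·m².
U = −m·B = −mB cosθ.
U = −(4.695×10⁻⁴)(0.0632)·cos150° = 2.570×10⁻⁵ J.

U ≈ 2.57×10⁻⁵ J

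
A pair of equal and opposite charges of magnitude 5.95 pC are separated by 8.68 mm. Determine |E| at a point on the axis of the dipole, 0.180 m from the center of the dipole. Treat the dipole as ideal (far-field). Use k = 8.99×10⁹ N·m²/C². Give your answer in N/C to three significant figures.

Dipole moment p = qd = (5.95×10⁻¹² C)(0.00868 m) = 5.165×10⁻¹⁴ C·m.
On the dipole axis E = 2kp/r³.
E = 2·(8.99×10⁹)(5.165×10⁻¹⁴) / (0.180)³ = 0.1592 N/C.

E ≈ 0.159 N/C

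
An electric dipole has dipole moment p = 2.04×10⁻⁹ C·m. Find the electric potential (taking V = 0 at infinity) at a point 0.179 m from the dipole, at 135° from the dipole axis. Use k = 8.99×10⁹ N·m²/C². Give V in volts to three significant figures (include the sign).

V ≈ -405 V

The dipole potential is V = kp cosθ / r².
V = (8.99×10⁹)(2.04×10⁻⁹)·cos135° / (0.179)² = -404.7 V.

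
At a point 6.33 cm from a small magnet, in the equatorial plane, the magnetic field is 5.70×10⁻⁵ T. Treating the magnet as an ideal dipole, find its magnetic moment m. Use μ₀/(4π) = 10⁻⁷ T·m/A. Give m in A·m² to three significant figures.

In the equatorial plane B = (μ₀/4π)·m/r³, so m = Br³·4π/(μ₀).
m = (5.70×10⁻⁵)·(0.0633)³ / (10⁻⁷) = 0.1446 A·m².

m ≈ 0.145 A·m²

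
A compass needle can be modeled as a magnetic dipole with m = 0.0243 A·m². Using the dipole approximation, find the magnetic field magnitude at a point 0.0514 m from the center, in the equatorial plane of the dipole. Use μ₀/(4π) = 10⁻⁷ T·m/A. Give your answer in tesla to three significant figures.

In the equatorial plane B = (μ₀/4π)·m/r³ (half the axial value).
B = (10⁻⁷)·(0.0243) / (0.0514)³ = 1.789×10⁻⁵ T.

B ≈ 1.79×10⁻⁵ T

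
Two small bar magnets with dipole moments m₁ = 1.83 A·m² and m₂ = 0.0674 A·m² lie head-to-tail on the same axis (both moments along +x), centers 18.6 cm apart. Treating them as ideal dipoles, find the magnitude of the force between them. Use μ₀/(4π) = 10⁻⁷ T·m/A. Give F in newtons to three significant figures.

F ≈ 6.18×10⁻⁵ N

On-axis B of dipole 1: B = (μ₀/4π)·2m₁/r³. Force on dipole 2: F = m₂·dB/dr.
dB/dr = −(μ₀/4π)·6m₁/r⁴, so |F| = (μ₀/4π)·6m₁m₂/r⁴.
F = 6(10⁻⁷)(1.83)(0.0674)/(0.186)⁴ = 6.183×10⁻⁵ N.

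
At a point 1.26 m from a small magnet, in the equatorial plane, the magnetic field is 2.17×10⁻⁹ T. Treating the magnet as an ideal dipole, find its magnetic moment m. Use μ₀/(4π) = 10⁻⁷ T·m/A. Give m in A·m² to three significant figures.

m ≈ 0.0434 A·m²

In the equatorial plane B = (μ₀/4π)·m/r³, so m = Br³·4π/(μ₀).
m = (2.17×10⁻⁹)·(1.26)³ / (10⁻⁷) = 0.04341 A·m².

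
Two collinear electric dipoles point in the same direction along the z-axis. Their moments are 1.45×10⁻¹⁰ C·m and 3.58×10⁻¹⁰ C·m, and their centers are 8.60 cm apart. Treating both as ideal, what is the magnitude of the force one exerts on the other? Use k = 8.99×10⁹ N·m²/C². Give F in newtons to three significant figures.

On-axis field of dipole 1 at distance r: E = 2kp₁/r³. Force on dipole 2 is F = p₂·dE/dr (gradient along axis).
dE/dr = −6kp₁/r⁴, so |F| = 6kp₁p₂/r⁴ (attractive for aligned moments).
F = 6(8.99×10⁹)(1.45×10⁻¹⁰)(3.58×10⁻¹⁰)/(0.0860)⁴ = 5.119×10⁻⁵ N.

F ≈ 5.12×10⁻⁵ N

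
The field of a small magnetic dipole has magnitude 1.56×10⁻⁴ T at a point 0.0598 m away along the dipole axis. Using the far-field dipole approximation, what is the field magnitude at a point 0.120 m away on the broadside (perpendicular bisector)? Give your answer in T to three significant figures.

B ≈ 9.65×10⁻⁶ T

Dipole fields scale as 1/r³ in the far field.
The axial field is twice the equatorial field at the same r, so the geometry factor is 1/2.
B₂ = B₁ · (1/2) · (r₁/r₂)³ = 1.56×10⁻⁴ · 0.5 · (0.0598/0.120)³.
(r₁/r₂)³ = (0.4983)³ = 0.1238.
B₂ ≈ 9.653×10⁻⁶ T.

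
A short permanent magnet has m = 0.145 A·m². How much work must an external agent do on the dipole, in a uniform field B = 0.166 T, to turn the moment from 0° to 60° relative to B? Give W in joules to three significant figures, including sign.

W ≈ 0.0120 J

W_ext = ΔU = −mB cosθ₂ + mB cosθ₁ = mB(cosθ₁ − cosθ₂).
W = (0.145)(0.166)·(cos0° − cos60°) = (0.02407)·(+0.5000) = 0.01203 J.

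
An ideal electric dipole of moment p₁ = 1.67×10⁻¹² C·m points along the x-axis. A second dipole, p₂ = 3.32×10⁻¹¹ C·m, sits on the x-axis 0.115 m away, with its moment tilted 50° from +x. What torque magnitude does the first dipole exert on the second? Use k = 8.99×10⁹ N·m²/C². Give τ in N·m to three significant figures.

τ ≈ 5.02×10⁻¹⁰ N·m

The second dipole sits on the axis of the first, so the field there is axial: E₁ = 2kp₁/r³ along +x.
E₁ = 2(8.99×10⁹)(1.67×10⁻¹²)/(0.115)³ = 19.74 N/C.
Torque on the second dipole: τ = p₂ E₁ sinθ.
τ = (3.32×10⁻¹¹)(19.74)·sin50° = 5.021×10⁻¹⁰ N·m.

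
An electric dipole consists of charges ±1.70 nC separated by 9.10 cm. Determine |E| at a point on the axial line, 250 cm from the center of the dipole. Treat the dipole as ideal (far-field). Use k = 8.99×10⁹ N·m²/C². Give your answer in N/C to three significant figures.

Dipole moment p = qd = (1.70×10⁻⁹ C)(0.0910 m) = 1.547×10⁻¹⁰ C·m.
On the dipole axis E = 2kp/r³.
E = 2·(8.99×10⁹)(1.547×10⁻¹⁰) / (2.50)³ = 0.1780 N/C.

E ≈ 0.178 N/C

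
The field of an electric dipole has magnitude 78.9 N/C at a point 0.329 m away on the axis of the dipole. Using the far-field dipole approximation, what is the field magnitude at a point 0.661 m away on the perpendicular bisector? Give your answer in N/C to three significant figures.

Dipole fields scale as 1/r³ in the far field.
The axial field is twice the equatorial field at the same r, so the geometry factor is 1/2.
E₂ = E₁ · (1/2) · (r₁/r₂)³ = 78.9 · 0.5 · (0.329/0.661)³.
(r₁/r₂)³ = (0.4977)³ = 0.1233.
E₂ ≈ 4.864 N/C.

E ≈ 4.86 N/C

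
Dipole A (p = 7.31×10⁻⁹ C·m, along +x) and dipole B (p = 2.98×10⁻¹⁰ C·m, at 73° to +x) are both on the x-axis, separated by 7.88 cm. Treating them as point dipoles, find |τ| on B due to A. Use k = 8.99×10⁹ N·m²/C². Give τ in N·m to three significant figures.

τ ≈ 7.65×10⁻⁵ N·m

The second dipole sits on the axis of the first, so the field there is axial: E₁ = 2kp₁/r³ along +x.
E₁ = 2(8.99×10⁹)(7.31×10⁻⁹)/(0.0788)³ = 2.686×10⁵ N/C.
Torque on the second dipole: τ = p₂ E₁ sinθ.
τ = (2.98×10⁻¹⁰)(2.686×10⁵)·sin73° = 7.655×10⁻⁵ N·m.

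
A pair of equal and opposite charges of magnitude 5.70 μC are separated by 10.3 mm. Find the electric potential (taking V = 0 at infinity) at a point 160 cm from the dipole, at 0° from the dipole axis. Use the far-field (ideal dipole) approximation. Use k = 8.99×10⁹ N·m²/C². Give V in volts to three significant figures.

Dipole moment p = qd = (5.70×10⁻⁶ C)(0.0103 m) = 5.871×10⁻⁸ C·m.
The dipole potential is V = kp cosθ / r².
V = (8.99×10⁹)(5.871×10⁻⁸)·cos0° / (1.60)² = 206.2 V.

V ≈ 206 V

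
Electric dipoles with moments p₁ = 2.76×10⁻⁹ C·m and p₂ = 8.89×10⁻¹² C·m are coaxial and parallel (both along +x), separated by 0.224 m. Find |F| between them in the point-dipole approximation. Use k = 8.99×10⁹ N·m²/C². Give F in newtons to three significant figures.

On-axis field of dipole 1 at distance r: E = 2kp₁/r³. Force on dipole 2 is F = p₂·dE/dr (gradient along axis).
dE/dr = −6kp₁/r⁴, so |F| = 6kp₁p₂/r⁴ (attractive for aligned moments).
F = 6(8.99×10⁹)(2.76×10⁻⁹)(8.89×10⁻¹²)/(0.224)⁴ = 5.257×10⁻⁷ N.

F ≈ 5.26×10⁻⁷ N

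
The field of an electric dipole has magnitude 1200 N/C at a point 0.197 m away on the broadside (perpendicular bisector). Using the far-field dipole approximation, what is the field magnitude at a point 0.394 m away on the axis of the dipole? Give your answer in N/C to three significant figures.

E ≈ 300 N/C

Dipole fields scale as 1/r³ in the far field.
The axial field is twice the equatorial field at the same r, so the geometry factor is 2/1.
E₂ = E₁ · (2/1) · (r₁/r₂)³ = 1200 · 2 · (0.197/0.394)³.
(r₁/r₂)³ = (0.5)³ = 0.125.
E₂ ≈ 300.0 N/C.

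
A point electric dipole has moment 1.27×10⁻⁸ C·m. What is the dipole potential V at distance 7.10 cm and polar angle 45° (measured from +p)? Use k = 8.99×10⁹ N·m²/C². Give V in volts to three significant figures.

V ≈ 1.60×10⁴ V

The dipole potential is V = kp cosθ / r².
V = (8.99×10⁹)(1.27×10⁻⁸)·cos45° / (0.0710)² = 1.602×10⁴ V.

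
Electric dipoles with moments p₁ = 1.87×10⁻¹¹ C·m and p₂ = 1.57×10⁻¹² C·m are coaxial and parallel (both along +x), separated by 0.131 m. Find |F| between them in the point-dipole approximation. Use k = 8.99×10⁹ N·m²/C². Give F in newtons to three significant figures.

F ≈ 5.38×10⁻⁹ N

On-axis field of dipole 1 at distance r: E = 2kp₁/r³. Force on dipole 2 is F = p₂·dE/dr (gradient along axis).
dE/dr = −6kp₁/r⁴, so |F| = 6kp₁p₂/r⁴ (attractive for aligned moments).
F = 6(8.99×10⁹)(1.87×10⁻¹¹)(1.57×10⁻¹²)/(0.131)⁴ = 5.377×10⁻⁹ N.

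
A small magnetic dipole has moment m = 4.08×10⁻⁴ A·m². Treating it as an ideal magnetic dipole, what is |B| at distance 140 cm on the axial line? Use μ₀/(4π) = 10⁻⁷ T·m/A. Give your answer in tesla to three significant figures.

On axis B = (μ₀/4π)·2m/r³.
B = 2·(10⁻⁷)·(4.08×10⁻⁴) / (1.40)³ = 2.974×10⁻¹¹ T.

B ≈ 2.97×10⁻¹¹ T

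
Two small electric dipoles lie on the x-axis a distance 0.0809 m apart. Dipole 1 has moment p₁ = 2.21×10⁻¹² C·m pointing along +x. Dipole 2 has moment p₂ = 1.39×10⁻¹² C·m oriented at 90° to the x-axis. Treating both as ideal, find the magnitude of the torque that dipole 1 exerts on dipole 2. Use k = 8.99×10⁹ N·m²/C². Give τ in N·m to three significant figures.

τ ≈ 1.04×10⁻¹⁰ N·m

The second dipole sits on the axis of the first, so the field there is axial: E₁ = 2kp₁/r³ along +x.
E₁ = 2(8.99×10⁹)(2.21×10⁻¹²)/(0.0809)³ = 75.05 N/C.
Torque on the second dipole: τ = p₂ E₁ sinθ.
τ = (1.39×10⁻¹²)(75.05)·sin90° = 1.043×10⁻¹⁰ N·m.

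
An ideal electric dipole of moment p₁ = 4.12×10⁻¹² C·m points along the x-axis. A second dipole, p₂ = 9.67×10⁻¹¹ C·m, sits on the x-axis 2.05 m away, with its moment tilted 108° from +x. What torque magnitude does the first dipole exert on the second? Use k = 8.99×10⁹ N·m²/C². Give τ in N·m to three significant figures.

The second dipole sits on the axis of the first, so the field there is axial: E₁ = 2kp₁/r³ along +x.
E₁ = 2(8.99×10⁹)(4.12×10⁻¹²)/(2.05)³ = 0.008599 N/C.
Torque on the second dipole: τ = p₂ E₁ sinθ.
τ = (9.67×10⁻¹¹)(0.008599)·sin108° = 7.908×10⁻¹³ N·m.

τ ≈ 7.91×10⁻¹³ N·m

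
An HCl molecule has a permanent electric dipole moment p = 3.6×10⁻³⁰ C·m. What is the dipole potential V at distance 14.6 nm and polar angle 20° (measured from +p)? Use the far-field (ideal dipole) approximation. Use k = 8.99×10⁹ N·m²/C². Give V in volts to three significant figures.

V ≈ 1.43×10⁻⁴ V

The dipole potential is V = kp cosθ / r².
V = (8.99×10⁹)(3.60×10⁻³⁰)·cos20° / (1.46×10⁻⁸)² = 1.427×10⁻⁴ V.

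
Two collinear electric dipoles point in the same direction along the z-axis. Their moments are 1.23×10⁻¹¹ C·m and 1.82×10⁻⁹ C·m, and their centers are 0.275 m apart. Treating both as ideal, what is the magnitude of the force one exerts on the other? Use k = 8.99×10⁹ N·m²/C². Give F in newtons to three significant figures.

F ≈ 2.11×10⁻⁷ N

On-axis field of dipole 1 at distance r: E = 2kp₁/r³. Force on dipole 2 is F = p₂·dE/dr (gradient along axis).
dE/dr = −6kp₁/r⁴, so |F| = 6kp₁p₂/r⁴ (attractive for aligned moments).
F = 6(8.99×10⁹)(1.23×10⁻¹¹)(1.82×10⁻⁹)/(0.275)⁴ = 2.111×10⁻⁷ N.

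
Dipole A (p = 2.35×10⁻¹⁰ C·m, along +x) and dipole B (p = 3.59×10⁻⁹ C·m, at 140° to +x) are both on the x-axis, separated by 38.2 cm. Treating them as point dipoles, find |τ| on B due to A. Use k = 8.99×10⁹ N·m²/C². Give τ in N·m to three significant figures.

The second dipole sits on the axis of the first, so the field there is axial: E₁ = 2kp₁/r³ along +x.
E₁ = 2(8.99×10⁹)(2.35×10⁻¹⁰)/(0.382)³ = 75.80 N/C.
Torque on the second dipole: τ = p₂ E₁ sinθ.
τ = (3.59×10⁻⁹)(75.80)·sin140° = 1.749×10⁻⁷ N·m.

τ ≈ 1.75×10⁻⁷ N·m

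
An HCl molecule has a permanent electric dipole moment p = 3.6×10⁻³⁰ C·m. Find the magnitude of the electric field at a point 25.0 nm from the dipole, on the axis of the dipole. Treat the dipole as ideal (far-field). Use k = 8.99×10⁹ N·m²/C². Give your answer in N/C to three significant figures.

E ≈ 4140 N/C

On the dipole axis E = 2kp/r³.
E = 2·(8.99×10⁹)(3.60×10⁻³⁰) / (2.50×10⁻⁸)³ = 4143 N/C.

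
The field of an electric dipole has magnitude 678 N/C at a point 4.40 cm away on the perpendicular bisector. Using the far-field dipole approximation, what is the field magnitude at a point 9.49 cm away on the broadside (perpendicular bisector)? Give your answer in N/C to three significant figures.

Dipole fields scale as 1/r³ in the far field; the geometry is the same at both points.
E₂ = E₁ · (r₁/r₂)³ = 678 · (4.40/9.49)³.
(r₁/r₂)³ = (0.4636)³ = 0.09967.
E₂ ≈ 67.58 N/C.

E ≈ 67.6 N/C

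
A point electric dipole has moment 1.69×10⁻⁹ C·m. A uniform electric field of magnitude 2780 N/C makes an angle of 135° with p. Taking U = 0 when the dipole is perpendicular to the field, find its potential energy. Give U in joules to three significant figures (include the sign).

U = −p·E = −pE cosθ.
U = −(1.69×10⁻⁹)(2780)·cos135° = 3.322×10⁻⁶ J.

U ≈ 3.32×10⁻⁶ J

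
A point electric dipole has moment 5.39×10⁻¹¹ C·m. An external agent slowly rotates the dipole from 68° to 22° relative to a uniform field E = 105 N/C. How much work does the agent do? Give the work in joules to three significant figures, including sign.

W_ext = ΔU = U(θ₂) − U(θ₁) = −pE cosθ₂ − (−pE cosθ₁) = pE(cosθ₁ − cosθ₂).
W = (5.39×10⁻¹¹)(105)·(cos68° − cos22°) = (5.660×10⁻⁹)·(-0.5526) = -3.127×10⁻⁹ J.

W ≈ -3.13×10⁻⁹ J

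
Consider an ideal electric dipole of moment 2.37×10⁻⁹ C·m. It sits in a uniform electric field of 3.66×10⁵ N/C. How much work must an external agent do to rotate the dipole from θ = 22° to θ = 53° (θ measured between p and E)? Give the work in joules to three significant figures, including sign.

W_ext = ΔU = U(θ₂) − U(θ₁) = −pE cosθ₂ − (−pE cosθ₁) = pE(cosθ₁ − cosθ₂).
W = (2.37×10⁻⁹)(3.66×10⁵)·(cos22° − cos53°) = (8.674×10⁻⁴)·(+0.3254) = 2.822×10⁻⁴ J.

W ≈ 2.82×10⁻⁴ J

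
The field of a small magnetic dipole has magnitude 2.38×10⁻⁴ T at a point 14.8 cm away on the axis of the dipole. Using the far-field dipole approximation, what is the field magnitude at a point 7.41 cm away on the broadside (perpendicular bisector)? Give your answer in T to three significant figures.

B ≈ 9.48×10⁻⁴ T

Dipole fields scale as 1/r³ in the far field.
The axial field is twice the equatorial field at the same r, so the geometry factor is 1/2.
B₂ = B₁ · (1/2) · (r₁/r₂)³ = 2.38×10⁻⁴ · 0.5 · (14.8/7.41)³.
(r₁/r₂)³ = (1.997)³ = 7.968.
B₂ ≈ 9.482×10⁻⁴ T.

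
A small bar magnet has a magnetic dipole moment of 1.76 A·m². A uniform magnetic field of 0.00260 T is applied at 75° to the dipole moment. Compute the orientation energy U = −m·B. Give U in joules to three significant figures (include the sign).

U ≈ -0.00118 J

U = −m·B = −mB cosθ.
U = −(1.76)(0.00260)·cos75° = -0.001184 J.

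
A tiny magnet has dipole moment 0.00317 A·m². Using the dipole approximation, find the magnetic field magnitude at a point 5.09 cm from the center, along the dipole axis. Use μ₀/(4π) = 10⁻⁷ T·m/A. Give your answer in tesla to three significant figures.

B ≈ 4.81×10⁻⁶ T

On axis B = (μ₀/4π)·2m/r³.
B = 2·(10⁻⁷)·(0.00317) / (0.0509)³ = 4.808×10⁻⁶ T.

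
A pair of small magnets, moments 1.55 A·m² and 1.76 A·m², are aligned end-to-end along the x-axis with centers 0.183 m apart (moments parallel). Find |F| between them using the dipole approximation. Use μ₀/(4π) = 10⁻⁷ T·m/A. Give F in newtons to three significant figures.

F ≈ 0.00146 N

On-axis B of dipole 1: B = (μ₀/4π)·2m₁/r³. Force on dipole 2: F = m₂·dB/dr.
dB/dr = −(μ₀/4π)·6m₁/r⁴, so |F| = (μ₀/4π)·6m₁m₂/r⁴.
F = 6(10⁻⁷)(1.55)(1.76)/(0.183)⁴ = 0.001459 N.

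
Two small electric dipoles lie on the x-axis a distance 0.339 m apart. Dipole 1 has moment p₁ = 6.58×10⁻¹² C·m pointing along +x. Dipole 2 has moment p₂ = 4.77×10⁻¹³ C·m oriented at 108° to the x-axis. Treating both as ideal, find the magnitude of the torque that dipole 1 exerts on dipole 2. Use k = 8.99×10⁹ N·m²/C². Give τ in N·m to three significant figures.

τ ≈ 1.38×10⁻¹² N·m

The second dipole sits on the axis of the first, so the field there is axial: E₁ = 2kp₁/r³ along +x.
E₁ = 2(8.99×10⁹)(6.58×10⁻¹²)/(0.339)³ = 3.037 N/C.
Torque on the second dipole: τ = p₂ E₁ sinθ.
τ = (4.77×10⁻¹³)(3.037)·sin108° = 1.378×10⁻¹² N·m.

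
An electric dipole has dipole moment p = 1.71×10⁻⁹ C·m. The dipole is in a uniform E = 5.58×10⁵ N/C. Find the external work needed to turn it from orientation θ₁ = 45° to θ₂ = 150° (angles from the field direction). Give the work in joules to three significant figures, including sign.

W_ext = ΔU = U(θ₂) − U(θ₁) = −pE cosθ₂ − (−pE cosθ₁) = pE(cosθ₁ − cosθ₂).
W = (1.71×10⁻⁹)(5.58×10⁵)·(cos45° − cos150°) = (9.542×10⁻⁴)·(+1.5731) = 0.001501 J.

W ≈ 0.00150 J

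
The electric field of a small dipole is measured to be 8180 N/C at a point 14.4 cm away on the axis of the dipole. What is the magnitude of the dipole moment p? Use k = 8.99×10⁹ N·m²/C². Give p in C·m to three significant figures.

p ≈ 1.36×10⁻⁹ C·m

On axis E = 2kp/r³, so p = Er³/(2k).
p = (8180)·(0.144)³ / (2·8.99×10⁹) = 1.358×10⁻⁹ C·m.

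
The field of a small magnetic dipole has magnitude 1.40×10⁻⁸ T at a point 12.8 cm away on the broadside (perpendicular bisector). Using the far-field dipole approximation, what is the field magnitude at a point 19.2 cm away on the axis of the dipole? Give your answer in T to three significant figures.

B ≈ 8.30×10⁻⁹ T

Dipole fields scale as 1/r³ in the far field.
The axial field is twice the equatorial field at the same r, so the geometry factor is 2/1.
B₂ = B₁ · (2/1) · (r₁/r₂)³ = 1.40×10⁻⁸ · 2 · (12.8/19.2)³.
(r₁/r₂)³ = (0.6667)³ = 0.2963.
B₂ ≈ 8.296×10⁻⁹ T.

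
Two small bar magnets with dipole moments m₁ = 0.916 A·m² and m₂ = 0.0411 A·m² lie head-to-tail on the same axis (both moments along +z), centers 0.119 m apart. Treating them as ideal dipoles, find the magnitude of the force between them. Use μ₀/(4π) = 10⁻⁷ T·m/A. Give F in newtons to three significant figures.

F ≈ 1.13×10⁻⁴ N

On-axis B of dipole 1: B = (μ₀/4π)·2m₁/r³. Force on dipole 2: F = m₂·dB/dr.
dB/dr = −(μ₀/4π)·6m₁/r⁴, so |F| = (μ₀/4π)·6m₁m₂/r⁴.
F = 6(10⁻⁷)(0.916)(0.0411)/(0.119)⁴ = 1.126×10⁻⁴ N.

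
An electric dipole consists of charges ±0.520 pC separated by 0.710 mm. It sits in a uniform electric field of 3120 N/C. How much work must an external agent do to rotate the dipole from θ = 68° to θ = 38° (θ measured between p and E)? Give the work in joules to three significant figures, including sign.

W ≈ -4.76×10⁻¹³ J

Dipole moment p = qd = (5.20×10⁻¹³ C)(7.10×10⁻⁴ m) = 3.692×10⁻¹⁶ C·m.
W_ext = ΔU = U(θ₂) − U(θ₁) = −pE cosθ₂ − (−pE cosθ₁) = pE(cosθ₁ − cosθ₂).
W = (3.692×10⁻¹⁶)(3120)·(cos68° − cos38°) = (1.152×10⁻¹²)·(-0.4134) = -4.762×10⁻¹³ J.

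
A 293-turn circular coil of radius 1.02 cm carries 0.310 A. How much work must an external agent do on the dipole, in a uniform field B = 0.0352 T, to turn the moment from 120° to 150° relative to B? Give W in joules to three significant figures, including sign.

m = NIA = NIπa² = 293·(0.310)·π·(0.0102)² = 0.02969 A·m².
W_ext = ΔU = −mB cosθ₂ + mB cosθ₁ = mB(cosθ₁ − cosθ₂).
W = (0.02969)(0.0352)·(cos120° − cos150°) = (0.001045)·(+0.3660) = 3.825×10⁻⁴ J.

W ≈ 3.83×10⁻⁴ J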